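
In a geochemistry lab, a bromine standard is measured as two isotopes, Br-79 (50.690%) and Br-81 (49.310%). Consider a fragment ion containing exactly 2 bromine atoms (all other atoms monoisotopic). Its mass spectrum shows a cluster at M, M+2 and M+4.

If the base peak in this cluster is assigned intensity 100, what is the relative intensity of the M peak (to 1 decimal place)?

(0.50690 + 0.49310)^2 gives M 0.2569, M+2 0.4999, M+4 0.2431; the largest is M+2.
P(M+2) = C(2,1) × 0.50690^1 × 0.49310^1 = 2 × 0.5069 × 0.4931 = 0.499905 (base)
P(M) = C(2,0) × 0.50690^2 × 0.49310^0 = 1 × 0.25694761 × 1.0000 = 0.256948
Relative intensity = 0.256948 / 0.499905 × 100 = 51.4

51.4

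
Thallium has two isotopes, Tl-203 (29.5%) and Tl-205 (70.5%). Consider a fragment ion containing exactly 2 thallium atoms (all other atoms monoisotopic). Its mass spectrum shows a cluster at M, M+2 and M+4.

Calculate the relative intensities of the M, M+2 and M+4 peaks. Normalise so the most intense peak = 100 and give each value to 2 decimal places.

17.51 : 83.69 : 100.00

Expanding (0.295 + 0.705)^2:
P(M) = 0.295^2 = 0.087025
P(M+2) = 2 × 0.295^1 × 0.705^1 = 0.415950
P(M+4) = 0.705^2 = 0.497025
The M+4 peak is largest (0.497025); scaling to 100 gives 17.51 : 83.69 : 100.00.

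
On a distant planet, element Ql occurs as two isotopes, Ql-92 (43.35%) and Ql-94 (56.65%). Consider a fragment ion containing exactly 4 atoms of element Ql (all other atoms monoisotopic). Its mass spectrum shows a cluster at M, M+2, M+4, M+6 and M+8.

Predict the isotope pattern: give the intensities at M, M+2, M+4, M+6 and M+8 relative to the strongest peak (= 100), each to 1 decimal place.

9.8 : 51.0 : 100.0 : 87.1 : 28.5

Expanding (0.4335 + 0.5665)^4:
P(M) = 0.4335^4 = 0.035315
P(M+2) = 4 × 0.4335^3 × 0.5665^1 = 0.184598
P(M+4) = 6 × 0.4335^2 × 0.5665^2 = 0.361851
P(M+6) = 4 × 0.4335^1 × 0.5665^3 = 0.315245
P(M+8) = 0.5665^4 = 0.102991
The M+4 peak is largest (0.361851); scaling to 100 gives 9.8 : 51.0 : 100.0 : 87.1 : 28.5.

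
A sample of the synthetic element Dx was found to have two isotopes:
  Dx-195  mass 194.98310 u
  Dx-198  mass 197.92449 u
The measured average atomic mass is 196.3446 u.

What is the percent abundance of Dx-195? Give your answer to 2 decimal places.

53.71%

Writing the weighted mean with unknown fraction x of Dx-195:
194.98310·x + 197.92449·(1 − x) = 196.3446
(194.98310 − 197.92449)·x = 196.3446 − 197.92449
x = -1.57989 / -2.94139 = 0.53712 → 53.71% Dx-195, 46.29% Dx-198.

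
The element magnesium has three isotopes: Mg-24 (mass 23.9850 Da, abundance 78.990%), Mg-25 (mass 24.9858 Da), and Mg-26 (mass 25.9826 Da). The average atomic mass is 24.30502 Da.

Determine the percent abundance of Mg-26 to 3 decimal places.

11.010%

The remaining 21.010% is split between Mg-25 (fraction x) and Mg-26 (fraction 0.21010 − x).
Substituting: 24.9858x + 25.9826(0.21010 − x) = 5.3592685
(24.9858 − 25.9826)x = -0.09967576  ⇒  x = 0.10000, y = 0.11010
Mg-25: 10.000%, Mg-26: 11.010%.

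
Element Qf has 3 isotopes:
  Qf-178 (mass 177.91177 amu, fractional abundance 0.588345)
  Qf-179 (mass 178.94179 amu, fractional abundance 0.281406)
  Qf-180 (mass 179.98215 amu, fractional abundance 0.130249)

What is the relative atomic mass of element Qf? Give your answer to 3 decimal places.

178.471 amu

Average mass = Σ (abundance × isotope mass) = 0.588345 × 177.91177 + 0.281406 × 178.94179 + 0.130249 × 179.98215
= 104.673500 + 50.355293 + 23.442495 = 178.471288 amu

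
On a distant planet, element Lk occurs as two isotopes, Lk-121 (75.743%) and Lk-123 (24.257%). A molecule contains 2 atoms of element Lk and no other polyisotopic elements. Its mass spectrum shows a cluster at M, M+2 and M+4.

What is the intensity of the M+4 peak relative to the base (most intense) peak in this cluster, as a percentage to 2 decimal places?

Term probabilities: M 0.5737, M+2 0.3675, M+4 0.0588. Base peak = M.
P(M) = C(2,0) × 0.75743^2 × 0.24257^0 = 1 × 0.5737002 × 1.0000 = 0.573700 (base)
P(M+4) = C(2,2) × 0.75743^0 × 0.24257^2 = 1 × 1.0000 × 0.0588402 = 0.058840
Relative intensity = 0.058840 / 0.573700 × 100 = 10.26

10.26%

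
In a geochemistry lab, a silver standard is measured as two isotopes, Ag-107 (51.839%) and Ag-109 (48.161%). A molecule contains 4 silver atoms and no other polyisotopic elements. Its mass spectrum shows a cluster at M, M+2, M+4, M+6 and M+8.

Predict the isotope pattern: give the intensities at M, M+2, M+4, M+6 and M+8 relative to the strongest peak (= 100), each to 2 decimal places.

19.31 : 71.76 : 100.00 : 61.94 : 14.39

Expanding (0.51839 + 0.48161)^4:
P(M) = 0.51839^4 = 0.072215
P(M+2) = 4 × 0.51839^3 × 0.48161^1 = 0.268365
P(M+4) = 6 × 0.51839^2 × 0.48161^2 = 0.373986
P(M+6) = 4 × 0.51839^1 × 0.48161^3 = 0.231634
P(M+8) = 0.48161^4 = 0.053800
The M+4 peak is largest (0.373986); scaling to 100 gives 19.31 : 71.76 : 100.00 : 61.94 : 14.39.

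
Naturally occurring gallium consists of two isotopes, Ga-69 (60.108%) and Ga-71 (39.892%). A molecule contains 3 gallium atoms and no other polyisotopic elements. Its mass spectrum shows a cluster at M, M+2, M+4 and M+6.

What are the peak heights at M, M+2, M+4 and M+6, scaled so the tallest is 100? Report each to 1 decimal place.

Each Ga atom is independently Ga-69 (p = 0.60108) or Ga-71 (q = 0.39892); the cluster is the binomial expansion (p + q)^3.
P(M) = 0.60108^3 = 0.217169
P(M+2) = 3 × 0.60108^2 × 0.39892^1 = 0.432386
P(M+4) = 3 × 0.60108^1 × 0.39892^2 = 0.286963
P(M+6) = 0.39892^3 = 0.063483
The M+2 peak is largest (0.432386); scaling to 100 gives 50.2 : 100.0 : 66.4 : 14.7.

50.2 : 100.0 : 66.4 : 14.7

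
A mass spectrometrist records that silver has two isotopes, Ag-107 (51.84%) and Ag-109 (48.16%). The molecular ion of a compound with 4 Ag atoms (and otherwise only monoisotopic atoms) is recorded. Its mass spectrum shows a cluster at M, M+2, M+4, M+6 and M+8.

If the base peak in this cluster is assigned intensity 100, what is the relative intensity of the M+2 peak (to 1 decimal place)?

71.8

(0.5184 + 0.4816)^4 gives M 0.0722, M+2 0.2684, M+4 0.3740, M+6 0.2316, M+8 0.0538; the largest is M+4.
P(M+4) = C(4,2) × 0.5184^2 × 0.4816^2 = 6 × 0.26873856 × 0.23193856 = 0.373985 (base)
P(M+2) = C(4,1) × 0.5184^3 × 0.4816^1 = 4 × 0.13931407 × 0.4816 = 0.268375
Relative intensity = 0.268375 / 0.373985 × 100 = 71.8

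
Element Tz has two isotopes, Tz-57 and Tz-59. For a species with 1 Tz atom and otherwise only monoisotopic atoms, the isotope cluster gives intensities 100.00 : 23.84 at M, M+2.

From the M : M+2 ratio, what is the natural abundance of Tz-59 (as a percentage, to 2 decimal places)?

19.25%

Let p = fractional abundance of Tz-57. I(M+2)/I(M) = [C(1,1)·p^0·(1−p)] / p^1 = 1·(1−p)/p = 23.84/100.00 = 0.2384
(1−p)/p = 0.2384/1 = 0.2384  ⇒  p = 1/(1 + 0.2384) = 0.8075
Tz-57: 80.75%, Tz-59: 19.25%.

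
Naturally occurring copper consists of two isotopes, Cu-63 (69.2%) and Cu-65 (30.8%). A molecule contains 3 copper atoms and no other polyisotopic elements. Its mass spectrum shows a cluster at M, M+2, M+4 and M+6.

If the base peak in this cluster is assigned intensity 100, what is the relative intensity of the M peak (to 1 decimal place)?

74.9

Term probabilities: M 0.3314, M+2 0.4425, M+4 0.1969, M+6 0.0292. Base peak = M+2.
P(M+2) = C(3,1) × 0.692^2 × 0.308^1 = 3 × 0.478864 × 0.3080 = 0.442470 (base)
P(M) = C(3,0) × 0.692^3 × 0.308^0 = 1 × 0.33137389 × 1.0000 = 0.331374
Relative intensity = 0.331374 / 0.442470 × 100 = 74.9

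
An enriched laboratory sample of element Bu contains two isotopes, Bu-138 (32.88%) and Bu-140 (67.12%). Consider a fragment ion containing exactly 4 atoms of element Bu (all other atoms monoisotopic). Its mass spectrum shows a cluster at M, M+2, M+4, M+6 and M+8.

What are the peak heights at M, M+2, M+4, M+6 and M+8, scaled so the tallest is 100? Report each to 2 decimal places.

2.94 : 24.00 : 73.48 : 100.00 : 51.03

Expanding (0.3288 + 0.6712)^4:
P(M) = 0.3288^4 = 0.011688
P(M+2) = 4 × 0.3288^3 × 0.6712^1 = 0.095435
P(M+4) = 6 × 0.3288^2 × 0.6712^2 = 0.292226
P(M+6) = 4 × 0.3288^1 × 0.6712^3 = 0.397693
P(M+8) = 0.6712^4 = 0.202959
The M+6 peak is largest (0.397693); scaling to 100 gives 2.94 : 24.00 : 73.48 : 100.00 : 51.03.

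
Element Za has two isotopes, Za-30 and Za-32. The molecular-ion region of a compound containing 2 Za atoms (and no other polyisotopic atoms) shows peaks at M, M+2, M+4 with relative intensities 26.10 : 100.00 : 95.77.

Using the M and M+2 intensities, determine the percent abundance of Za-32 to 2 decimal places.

Let p = fractional abundance of Za-30. I(M+2)/I(M) = [C(2,1)·p^1·(1−p)] / p^2 = 2·(1−p)/p = 100.00/26.10 = 3.8314
(1−p)/p = 3.8314/2 = 1.9157  ⇒  p = 1/(1 + 1.9157) = 0.3430
Za-30: 34.30%, Za-32: 65.70%.

65.70%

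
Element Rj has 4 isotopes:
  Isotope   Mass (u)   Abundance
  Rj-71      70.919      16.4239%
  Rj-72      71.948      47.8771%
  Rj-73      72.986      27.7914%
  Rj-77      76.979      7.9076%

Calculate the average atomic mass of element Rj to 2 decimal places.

72.47 u

Ar = Σ fᵢ·mᵢ = 0.164239 × 70.919 + 0.478771 × 71.948 + 0.277914 × 72.986 + 0.079076 × 76.979
= 11.6477 + 34.4466 + 20.2838 + 6.0872 = 72.4653 u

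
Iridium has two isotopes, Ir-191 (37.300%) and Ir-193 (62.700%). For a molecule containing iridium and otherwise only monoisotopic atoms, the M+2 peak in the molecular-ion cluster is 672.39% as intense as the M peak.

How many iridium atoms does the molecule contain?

4

With n Ir atoms, P(M+2)/P(M) = C(n,1)·p^(n−1)q / p^n = n·q/p = n · 0.62700/0.37300.
n = 6.7239 × 0.37300/0.62700 = 4.00 ≈ 4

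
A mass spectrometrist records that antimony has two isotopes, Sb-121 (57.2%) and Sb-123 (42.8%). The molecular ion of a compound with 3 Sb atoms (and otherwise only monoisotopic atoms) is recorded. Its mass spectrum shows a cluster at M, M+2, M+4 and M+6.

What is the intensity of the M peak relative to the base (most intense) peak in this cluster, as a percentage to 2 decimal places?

(0.572 + 0.428)^3 gives M 0.1871, M+2 0.4201, M+4 0.3143, M+6 0.0784; the largest is M+2.
P(M+2) = C(3,1) × 0.572^2 × 0.428^1 = 3 × 0.327184 × 0.4280 = 0.420104 (base)
P(M) = C(3,0) × 0.572^3 × 0.428^0 = 1 × 0.18714925 × 1.0000 = 0.187149
Relative intensity = 0.187149 / 0.420104 × 100 = 44.55

44.55%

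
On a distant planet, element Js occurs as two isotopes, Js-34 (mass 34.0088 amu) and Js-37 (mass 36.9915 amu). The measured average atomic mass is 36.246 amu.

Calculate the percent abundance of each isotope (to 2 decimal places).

Let x be the fractional abundance of Js-34; then Js-37 has abundance 1 − x.
34.0088·x + 36.9915·(1 − x) = 36.246
(34.0088 − 36.9915)·x = 36.246 − 36.9915
x = -0.7455 / -2.9827 = 0.24994 → 24.99% Js-34, 75.01% Js-37.

Js-34: 24.99%, Js-37: 75.01%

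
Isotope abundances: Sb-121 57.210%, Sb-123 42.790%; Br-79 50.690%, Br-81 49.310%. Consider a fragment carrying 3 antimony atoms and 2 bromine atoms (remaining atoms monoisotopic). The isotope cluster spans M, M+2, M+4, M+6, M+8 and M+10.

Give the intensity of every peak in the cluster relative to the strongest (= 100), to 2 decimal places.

14.31 : 59.93 : 100.00 : 83.07 : 34.37 : 5.66

Antimony pattern (n=3): 0.18724742 : 0.42015297 : 0.3142518 : 0.07834781
Bromine pattern (n=2): 0.25694761 : 0.49990478 : 0.24314761
Convolve the two distributions (both contribute in 2-u steps):
  M: 0.18724742×0.25694761 = 0.048113
  M+2: 0.18724742×0.49990478 + 0.42015297×0.25694761 = 0.201563
  M+4: 0.18724742×0.24314761 + 0.42015297×0.49990478 + 0.3142518×0.25694761 = 0.336311
  M+6: 0.42015297×0.24314761 + 0.3142518×0.49990478 + 0.07834781×0.25694761 = 0.279386
  M+8: 0.3142518×0.24314761 + 0.07834781×0.49990478 = 0.115576
  M+10: 0.07834781×0.24314761 = 0.019050
Scale to base peak (0.336311) = 100: 14.31 : 59.93 : 100.00 : 83.07 : 34.37 : 5.66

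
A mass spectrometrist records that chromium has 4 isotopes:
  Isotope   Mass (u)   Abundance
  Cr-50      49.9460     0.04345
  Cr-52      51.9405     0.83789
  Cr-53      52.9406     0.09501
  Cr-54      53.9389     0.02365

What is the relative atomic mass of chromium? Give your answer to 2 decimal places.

52.00 u

Weight each isotope mass by its fractional abundance: 0.04345 × 49.9460 + 0.83789 × 51.9405 + 0.09501 × 52.9406 + 0.02365 × 53.9389
= 2.17015 + 43.52043 + 5.02989 + 1.27565 = 51.99612 u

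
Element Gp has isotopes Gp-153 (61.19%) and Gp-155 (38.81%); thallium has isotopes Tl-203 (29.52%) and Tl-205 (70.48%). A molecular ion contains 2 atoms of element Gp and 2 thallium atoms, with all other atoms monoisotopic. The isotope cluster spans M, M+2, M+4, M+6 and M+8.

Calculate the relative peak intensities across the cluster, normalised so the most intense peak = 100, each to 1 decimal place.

Element Gp pattern (n=2): 0.37442161 : 0.47495678 : 0.15062161
Thallium pattern (n=2): 0.08714304 : 0.41611392 : 0.49674304
Convolve the two distributions (both contribute in 2-u steps):
  M: 0.37442161×0.08714304 = 0.032628
  M+2: 0.37442161×0.41611392 + 0.47495678×0.08714304 = 0.197191
  M+4: 0.37442161×0.49674304 + 0.47495678×0.41611392 + 0.15062161×0.08714304 = 0.396753
  M+6: 0.47495678×0.49674304 + 0.15062161×0.41611392 = 0.298607
  M+8: 0.15062161×0.49674304 = 0.074820
Scale to base peak (0.396753) = 100: 8.2 : 49.7 : 100.0 : 75.3 : 18.9

8.2 : 49.7 : 100.0 : 75.3 : 18.9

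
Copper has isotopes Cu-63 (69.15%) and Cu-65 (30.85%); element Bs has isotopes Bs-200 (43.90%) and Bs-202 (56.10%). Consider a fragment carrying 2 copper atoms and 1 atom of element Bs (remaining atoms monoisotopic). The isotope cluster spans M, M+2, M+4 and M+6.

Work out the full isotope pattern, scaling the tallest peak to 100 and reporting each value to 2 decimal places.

Copper pattern (n=2): 0.47817225 : 0.4266555 : 0.09517225
Element Bs pattern (n=1): 0.4390 : 0.5610
Convolve the two distributions (both contribute in 2-u steps):
  M: 0.47817225×0.4390 = 0.209918
  M+2: 0.47817225×0.5610 + 0.4266555×0.4390 = 0.455556
  M+4: 0.4266555×0.5610 + 0.09517225×0.4390 = 0.281134
  M+6: 0.09517225×0.5610 = 0.053392
Scale to base peak (0.455556) = 100: 46.08 : 100.00 : 61.71 : 11.72

46.08 : 100.00 : 61.71 : 11.72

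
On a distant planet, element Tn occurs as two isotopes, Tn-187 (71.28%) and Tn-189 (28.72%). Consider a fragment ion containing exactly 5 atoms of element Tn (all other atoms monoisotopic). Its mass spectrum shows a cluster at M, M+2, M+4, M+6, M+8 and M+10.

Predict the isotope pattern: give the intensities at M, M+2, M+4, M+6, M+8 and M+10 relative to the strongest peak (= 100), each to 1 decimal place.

49.6 : 100.0 : 80.6 : 32.5 : 6.5 : 0.5

The 5 Tn atoms are independent, so intensities follow the terms of (0.7128 + 0.2872)^5.
P(M) = 0.7128^5 = 0.184009
P(M+2) = 5 × 0.7128^4 × 0.2872^1 = 0.370702
P(M+4) = 10 × 0.7128^3 × 0.2872^2 = 0.298725
P(M+6) = 10 × 0.7128^2 × 0.2872^3 = 0.120362
P(M+8) = 5 × 0.7128^1 × 0.2872^4 = 0.024248
P(M+10) = 0.2872^5 = 0.001954
The M+2 peak is largest (0.370702); scaling to 100 gives 49.6 : 100.0 : 80.6 : 32.5 : 6.5 : 0.5.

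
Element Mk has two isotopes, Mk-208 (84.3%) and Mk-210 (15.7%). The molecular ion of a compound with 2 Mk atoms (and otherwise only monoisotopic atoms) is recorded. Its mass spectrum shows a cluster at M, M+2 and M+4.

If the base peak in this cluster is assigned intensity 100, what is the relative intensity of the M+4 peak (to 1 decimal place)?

Term probabilities: M 0.7106, M+2 0.2647, M+4 0.0246. Base peak = M.
P(M) = C(2,0) × 0.843^2 × 0.157^0 = 1 × 0.710649 × 1.0000 = 0.710649 (base)
P(M+4) = C(2,2) × 0.843^0 × 0.157^2 = 1 × 1.0000 × 0.024649 = 0.024649
Relative intensity = 0.024649 / 0.710649 × 100 = 3.5

3.5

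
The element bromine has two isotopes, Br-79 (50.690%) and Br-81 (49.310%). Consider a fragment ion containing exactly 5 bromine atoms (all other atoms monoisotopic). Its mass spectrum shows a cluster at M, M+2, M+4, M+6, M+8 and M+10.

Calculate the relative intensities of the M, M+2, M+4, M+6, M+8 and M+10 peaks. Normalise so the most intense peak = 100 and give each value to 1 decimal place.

10.6 : 51.4 : 100.0 : 97.3 : 47.3 : 9.2

Each Br atom is independently Br-79 (p = 0.50690) or Br-81 (q = 0.49310); the cluster is the binomial expansion (p + q)^5.
P(M) = 0.50690^5 = 0.033467
P(M+2) = 5 × 0.50690^4 × 0.49310^1 = 0.162777
P(M+4) = 10 × 0.50690^3 × 0.49310^2 = 0.316692
P(M+6) = 10 × 0.50690^2 × 0.49310^3 = 0.308070
P(M+8) = 5 × 0.50690^1 × 0.49310^4 = 0.149842
P(M+10) = 0.49310^5 = 0.029152
The M+4 peak is largest (0.316692); scaling to 100 gives 10.6 : 51.4 : 100.0 : 97.3 : 47.3 : 9.2.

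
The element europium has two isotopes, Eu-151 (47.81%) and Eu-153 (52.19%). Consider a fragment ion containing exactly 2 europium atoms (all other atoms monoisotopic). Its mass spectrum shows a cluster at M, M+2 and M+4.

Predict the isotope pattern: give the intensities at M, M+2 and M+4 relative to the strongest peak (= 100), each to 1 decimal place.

45.8 : 100.0 : 54.6

Expanding (0.4781 + 0.5219)^2:
P(M) = 0.4781^2 = 0.228580
P(M+2) = 2 × 0.4781^1 × 0.5219^1 = 0.499041
P(M+4) = 0.5219^2 = 0.272380
The M+2 peak is largest (0.499041); scaling to 100 gives 45.8 : 100.0 : 54.6.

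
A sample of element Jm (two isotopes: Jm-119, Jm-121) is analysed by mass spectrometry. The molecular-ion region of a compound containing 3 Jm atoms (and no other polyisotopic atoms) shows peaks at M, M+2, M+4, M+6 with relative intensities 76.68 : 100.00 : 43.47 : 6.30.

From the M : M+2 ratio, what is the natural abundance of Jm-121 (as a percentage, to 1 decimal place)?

If p is the fraction of Jm that is Jm-119, then I(M+2)/I(M) = [C(3,1)·p^2·(1−p)] / p^3 = 3·(1−p)/p = 100.00/76.68 = 1.3041
(1−p)/p = 1.3041/3 = 0.4347  ⇒  p = 1/(1 + 0.4347) = 0.6970
Jm-119: 69.7%, Jm-121: 30.3%.

30.3%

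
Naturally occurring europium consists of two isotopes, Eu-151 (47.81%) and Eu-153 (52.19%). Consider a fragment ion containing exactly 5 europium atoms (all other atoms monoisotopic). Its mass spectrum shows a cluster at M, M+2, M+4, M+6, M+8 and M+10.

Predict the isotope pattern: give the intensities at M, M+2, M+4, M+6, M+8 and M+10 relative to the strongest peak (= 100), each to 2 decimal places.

Each Eu atom is independently Eu-151 (p = 0.4781) or Eu-153 (q = 0.5219); the cluster is the binomial expansion (p + q)^5.
P(M) = 0.4781^5 = 0.024980
P(M+2) = 5 × 0.4781^4 × 0.5219^1 = 0.136343
P(M+4) = 10 × 0.4781^3 × 0.5219^2 = 0.297667
P(M+6) = 10 × 0.4781^2 × 0.5219^3 = 0.324937
P(M+8) = 5 × 0.4781^1 × 0.5219^4 = 0.177353
P(M+10) = 0.5219^5 = 0.038720
The M+6 peak is largest (0.324937); scaling to 100 gives 7.69 : 41.96 : 91.61 : 100.00 : 54.58 : 11.92.

7.69 : 41.96 : 91.61 : 100.00 : 54.58 : 11.92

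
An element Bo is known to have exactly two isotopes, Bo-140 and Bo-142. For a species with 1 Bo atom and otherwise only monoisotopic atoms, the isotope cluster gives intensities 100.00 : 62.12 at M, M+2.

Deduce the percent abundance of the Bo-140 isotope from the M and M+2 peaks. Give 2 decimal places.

Write p for the Bo-140 fraction. I(M+2)/I(M) = [C(1,1)·p^0·(1−p)] / p^1 = 1·(1−p)/p = 62.12/100.00 = 0.6212
(1−p)/p = 0.6212/1 = 0.6212  ⇒  p = 1/(1 + 0.6212) = 0.6168
Bo-140: 61.68%, Bo-142: 38.32%.

61.68%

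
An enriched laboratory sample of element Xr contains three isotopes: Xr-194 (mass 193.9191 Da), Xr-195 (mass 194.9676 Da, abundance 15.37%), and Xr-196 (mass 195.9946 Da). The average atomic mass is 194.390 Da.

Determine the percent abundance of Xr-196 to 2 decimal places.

Let x and y be the fractions of Xr-194 and Xr-196. Then x + y = 1 − 0.1537 = 0.8463 and 193.9191x + 195.9946y = 194.390 − 0.1537×194.9676 = 164.42347988.
Substituting: 193.9191x + 195.9946(0.8463 − x) = 164.42347988
(193.9191 − 195.9946)x = -1.4467501  ⇒  x = 0.69706, y = 0.14924
Xr-194: 69.71%, Xr-196: 14.92%.

14.92%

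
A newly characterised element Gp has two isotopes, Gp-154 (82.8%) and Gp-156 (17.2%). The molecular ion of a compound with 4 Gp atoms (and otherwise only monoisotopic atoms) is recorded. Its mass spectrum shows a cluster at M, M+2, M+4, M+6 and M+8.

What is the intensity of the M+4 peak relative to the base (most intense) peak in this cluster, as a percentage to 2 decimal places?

(0.828 + 0.172)^4 gives M 0.4700, M+2 0.3906, M+4 0.1217, M+6 0.0169, M+8 0.0009; the largest is M.
P(M) = C(4,0) × 0.828^4 × 0.172^0 = 1 × 0.47002542 × 1.0000 = 0.470025 (base)
P(M+4) = C(4,2) × 0.828^2 × 0.172^2 = 6 × 0.685584 × 0.029584 = 0.121694
Relative intensity = 0.121694 / 0.470025 × 100 = 25.89

25.89%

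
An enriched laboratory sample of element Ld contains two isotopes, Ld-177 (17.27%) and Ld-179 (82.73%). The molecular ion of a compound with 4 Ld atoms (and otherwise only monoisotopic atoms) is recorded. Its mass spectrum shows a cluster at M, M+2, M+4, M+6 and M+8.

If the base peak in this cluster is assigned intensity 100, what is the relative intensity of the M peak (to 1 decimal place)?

Binomial terms of (0.1727 + 0.8273)^4: M 0.0009, M+2 0.0170, M+4 0.1225, M+6 0.3911, M+8 0.4684 → M+8 is the base peak.
P(M+8) = C(4,4) × 0.1727^0 × 0.8273^4 = 1 × 1.0000 × 0.46843798 = 0.468438 (base)
P(M) = C(4,0) × 0.1727^4 × 0.8273^0 = 1 × 0.00088955 × 1.0000 = 0.000890
Relative intensity = 0.000890 / 0.468438 × 100 = 0.2

0.2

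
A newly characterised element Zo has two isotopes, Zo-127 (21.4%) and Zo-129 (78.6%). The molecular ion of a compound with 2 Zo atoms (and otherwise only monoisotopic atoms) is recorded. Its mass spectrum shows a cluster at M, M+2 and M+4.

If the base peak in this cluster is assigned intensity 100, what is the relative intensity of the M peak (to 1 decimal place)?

7.4

Binomial terms of (0.214 + 0.786)^2: M 0.0458, M+2 0.3364, M+4 0.6178 → M+4 is the base peak.
P(M+4) = C(2,2) × 0.214^0 × 0.786^2 = 1 × 1.0000 × 0.617796 = 0.617796 (base)
P(M) = C(2,0) × 0.214^2 × 0.786^0 = 1 × 0.045796 × 1.0000 = 0.045796
Relative intensity = 0.045796 / 0.617796 × 100 = 7.4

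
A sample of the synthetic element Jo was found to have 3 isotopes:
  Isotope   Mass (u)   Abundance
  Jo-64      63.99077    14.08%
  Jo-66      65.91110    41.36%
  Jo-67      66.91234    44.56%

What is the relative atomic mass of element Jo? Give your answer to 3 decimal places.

Average mass = Σ (abundance × isotope mass) = 0.1408 × 63.99077 + 0.4136 × 65.91110 + 0.4456 × 66.91234
= 9.009900 + 27.260831 + 29.816139 = 66.086870 u

66.087 u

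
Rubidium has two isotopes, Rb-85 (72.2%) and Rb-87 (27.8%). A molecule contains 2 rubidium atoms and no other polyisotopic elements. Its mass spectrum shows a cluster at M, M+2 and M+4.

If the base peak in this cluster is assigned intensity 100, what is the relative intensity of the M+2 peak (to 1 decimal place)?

77.0

(0.722 + 0.278)^2 gives M 0.5213, M+2 0.4014, M+4 0.0773; the largest is M.
P(M) = C(2,0) × 0.722^2 × 0.278^0 = 1 × 0.521284 × 1.0000 = 0.521284 (base)
P(M+2) = C(2,1) × 0.722^1 × 0.278^1 = 2 × 0.7220 × 0.2780 = 0.401432
Relative intensity = 0.401432 / 0.521284 × 100 = 77.0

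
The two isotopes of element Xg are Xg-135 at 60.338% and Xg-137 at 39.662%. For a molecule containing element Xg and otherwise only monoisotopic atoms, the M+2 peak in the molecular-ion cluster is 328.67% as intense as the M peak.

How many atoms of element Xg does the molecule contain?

5

The M+2/M ratio from n Xg atoms is n · q/p = n · 0.39662/0.60338.
n = 3.2867 × 0.60338/0.39662 = 5.00 ≈ 5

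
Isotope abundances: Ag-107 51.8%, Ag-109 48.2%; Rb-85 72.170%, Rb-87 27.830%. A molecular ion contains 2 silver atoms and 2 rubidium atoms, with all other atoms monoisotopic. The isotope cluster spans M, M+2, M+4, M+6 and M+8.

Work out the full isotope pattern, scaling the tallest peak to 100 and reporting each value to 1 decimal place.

Silver pattern (n=2): 0.268324 : 0.499352 : 0.232324
Rubidium pattern (n=2): 0.52085089 : 0.40169822 : 0.07745089
Convolve the two distributions (both contribute in 2-u steps):
  M: 0.268324×0.52085089 = 0.139757
  M+2: 0.268324×0.40169822 + 0.499352×0.52085089 = 0.367873
  M+4: 0.268324×0.07745089 + 0.499352×0.40169822 + 0.232324×0.52085089 = 0.342377
  M+6: 0.499352×0.07745089 + 0.232324×0.40169822 = 0.131999
  M+8: 0.232324×0.07745089 = 0.017994
Scale to base peak (0.367873) = 100: 38.0 : 100.0 : 93.1 : 35.9 : 4.9

38.0 : 100.0 : 93.1 : 35.9 : 4.9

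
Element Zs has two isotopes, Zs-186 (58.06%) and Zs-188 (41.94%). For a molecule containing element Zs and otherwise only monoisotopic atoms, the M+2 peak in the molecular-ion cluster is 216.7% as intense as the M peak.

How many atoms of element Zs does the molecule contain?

3

The M+2/M ratio from n Zs atoms is n · q/p = n · 0.4194/0.5806.
n = 2.167 × 0.5806/0.4194 = 3.00 ≈ 3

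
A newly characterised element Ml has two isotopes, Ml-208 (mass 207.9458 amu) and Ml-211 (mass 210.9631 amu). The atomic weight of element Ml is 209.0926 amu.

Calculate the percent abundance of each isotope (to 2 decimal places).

Ml-208: 61.99%, Ml-211: 38.01%

Writing the weighted mean with unknown fraction x of Ml-208:
207.9458·x + 210.9631·(1 − x) = 209.0926
(207.9458 − 210.9631)·x = 209.0926 − 210.9631
x = -1.8705 / -3.0173 = 0.61993 → 61.99% Ml-208, 38.01% Ml-211.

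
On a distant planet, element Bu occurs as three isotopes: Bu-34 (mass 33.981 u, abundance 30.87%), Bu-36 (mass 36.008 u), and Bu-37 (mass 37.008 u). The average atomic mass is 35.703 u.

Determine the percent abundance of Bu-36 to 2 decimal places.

37.06%

Let x and y be the fractions of Bu-36 and Bu-37. Then x + y = 1 − 0.3087 = 0.6913 and 36.008x + 37.008y = 35.703 − 0.3087×33.981 = 25.2130653.
Substituting: 36.008x + 37.008(0.6913 − x) = 25.2130653
(36.008 − 37.008)x = -0.3705651  ⇒  x = 0.37057, y = 0.32073
Bu-36: 37.06%, Bu-37: 32.07%.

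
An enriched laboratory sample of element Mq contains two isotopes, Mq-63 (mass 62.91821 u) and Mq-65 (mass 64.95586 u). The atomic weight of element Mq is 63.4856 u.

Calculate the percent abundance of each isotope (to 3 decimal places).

Mq-63: 72.155%, Mq-65: 27.845%

Let x be the fractional abundance of Mq-63; then Mq-65 has abundance 1 − x.
62.91821·x + 64.95586·(1 − x) = 63.4856
(62.91821 − 64.95586)·x = 63.4856 − 64.95586
x = -1.47026 / -2.03765 = 0.72155 → 72.155% Mq-63, 27.845% Mq-65.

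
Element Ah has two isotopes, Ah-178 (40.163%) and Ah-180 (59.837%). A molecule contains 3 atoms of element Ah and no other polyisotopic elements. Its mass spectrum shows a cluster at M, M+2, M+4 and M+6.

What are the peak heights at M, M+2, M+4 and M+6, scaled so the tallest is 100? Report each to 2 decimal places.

15.02 : 67.12 : 100.00 : 49.66

Expanding (0.40163 + 0.59837)^3:
P(M) = 0.40163^3 = 0.064786
P(M+2) = 3 × 0.40163^2 × 0.59837^1 = 0.289563
P(M+4) = 3 × 0.40163^1 × 0.59837^2 = 0.431407
P(M+6) = 0.59837^3 = 0.214244
The M+4 peak is largest (0.431407); scaling to 100 gives 15.02 : 67.12 : 100.00 : 49.66.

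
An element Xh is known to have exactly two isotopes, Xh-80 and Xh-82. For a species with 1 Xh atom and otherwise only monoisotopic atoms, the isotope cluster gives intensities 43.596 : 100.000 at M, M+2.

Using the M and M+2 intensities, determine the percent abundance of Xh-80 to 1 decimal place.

Write p for the Xh-80 fraction. I(M+2)/I(M) = [C(1,1)·p^0·(1−p)] / p^1 = 1·(1−p)/p = 100.000/43.596 = 2.2938
(1−p)/p = 2.2938/1 = 2.2938  ⇒  p = 1/(1 + 2.2938) = 0.3036
Xh-80: 30.4%, Xh-82: 69.6%.

30.4%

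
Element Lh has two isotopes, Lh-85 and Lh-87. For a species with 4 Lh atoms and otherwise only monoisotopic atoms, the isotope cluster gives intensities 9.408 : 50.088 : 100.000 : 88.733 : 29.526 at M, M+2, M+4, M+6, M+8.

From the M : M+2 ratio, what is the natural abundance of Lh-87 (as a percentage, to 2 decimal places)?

57.10%

Let p = fractional abundance of Lh-85. I(M+2)/I(M) = [C(4,1)·p^3·(1−p)] / p^4 = 4·(1−p)/p = 50.088/9.408 = 5.3240
(1−p)/p = 5.3240/4 = 1.3310  ⇒  p = 1/(1 + 1.3310) = 0.4290
Lh-85: 42.90%, Lh-87: 57.10%.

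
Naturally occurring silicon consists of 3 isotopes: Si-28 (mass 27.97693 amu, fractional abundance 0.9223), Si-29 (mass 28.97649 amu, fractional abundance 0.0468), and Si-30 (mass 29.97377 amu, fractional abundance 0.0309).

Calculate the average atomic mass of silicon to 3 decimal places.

28.085 amu

The abundance-weighted mean is 0.9223 × 27.97693 + 0.0468 × 28.97649 + 0.0309 × 29.97377
= 25.803123 + 1.356100 + 0.926189 = 28.085412 amu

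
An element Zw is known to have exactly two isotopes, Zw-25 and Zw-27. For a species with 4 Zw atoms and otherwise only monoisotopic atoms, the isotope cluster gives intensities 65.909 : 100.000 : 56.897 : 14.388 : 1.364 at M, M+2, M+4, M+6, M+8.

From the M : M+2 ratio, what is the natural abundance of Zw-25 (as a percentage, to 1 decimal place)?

72.5%

If p is the fraction of Zw that is Zw-25, then I(M+2)/I(M) = [C(4,1)·p^3·(1−p)] / p^4 = 4·(1−p)/p = 100.000/65.909 = 1.5172
(1−p)/p = 1.5172/4 = 0.3793  ⇒  p = 1/(1 + 0.3793) = 0.7250
Zw-25: 72.5%, Zw-27: 27.5%.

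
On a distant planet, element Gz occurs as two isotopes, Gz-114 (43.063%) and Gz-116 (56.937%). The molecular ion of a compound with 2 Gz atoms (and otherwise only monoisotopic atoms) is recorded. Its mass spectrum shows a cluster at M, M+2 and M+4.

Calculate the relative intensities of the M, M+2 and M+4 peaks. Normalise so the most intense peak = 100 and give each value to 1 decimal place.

Each Gz atom is independently Gz-114 (p = 0.43063) or Gz-116 (q = 0.56937); the cluster is the binomial expansion (p + q)^2.
P(M) = 0.43063^2 = 0.185442
P(M+2) = 2 × 0.43063^1 × 0.56937^1 = 0.490376
P(M+4) = 0.56937^2 = 0.324182
The M+2 peak is largest (0.490376); scaling to 100 gives 37.8 : 100.0 : 66.1.

37.8 : 100.0 : 66.1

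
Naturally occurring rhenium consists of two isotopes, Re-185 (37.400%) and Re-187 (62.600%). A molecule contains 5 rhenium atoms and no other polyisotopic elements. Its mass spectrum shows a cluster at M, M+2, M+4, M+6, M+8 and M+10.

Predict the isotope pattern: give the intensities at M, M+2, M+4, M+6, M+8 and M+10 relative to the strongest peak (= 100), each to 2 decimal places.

The 5 Re atoms are independent, so intensities follow the terms of (0.37400 + 0.62600)^5.
P(M) = 0.37400^5 = 0.007317
P(M+2) = 5 × 0.37400^4 × 0.62600^1 = 0.061239
P(M+4) = 10 × 0.37400^3 × 0.62600^2 = 0.205005
P(M+6) = 10 × 0.37400^2 × 0.62600^3 = 0.343136
P(M+8) = 5 × 0.37400^1 × 0.62600^4 = 0.287170
P(M+10) = 0.62600^5 = 0.096133
The M+6 peak is largest (0.343136); scaling to 100 gives 2.13 : 17.85 : 59.74 : 100.00 : 83.69 : 28.02.

2.13 : 17.85 : 59.74 : 100.00 : 83.69 : 28.02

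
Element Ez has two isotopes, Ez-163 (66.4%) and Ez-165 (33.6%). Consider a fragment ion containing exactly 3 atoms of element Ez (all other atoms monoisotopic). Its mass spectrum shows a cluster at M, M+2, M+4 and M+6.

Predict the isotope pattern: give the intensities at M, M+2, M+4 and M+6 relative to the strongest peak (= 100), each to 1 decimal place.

The 3 Ez atoms are independent, so intensities follow the terms of (0.664 + 0.336)^3.
P(M) = 0.664^3 = 0.292755
P(M+2) = 3 × 0.664^2 × 0.336^1 = 0.444423
P(M+4) = 3 × 0.664^1 × 0.336^2 = 0.224889
P(M+6) = 0.336^3 = 0.037933
The M+2 peak is largest (0.444423); scaling to 100 gives 65.9 : 100.0 : 50.6 : 8.5.

65.9 : 100.0 : 50.6 : 8.5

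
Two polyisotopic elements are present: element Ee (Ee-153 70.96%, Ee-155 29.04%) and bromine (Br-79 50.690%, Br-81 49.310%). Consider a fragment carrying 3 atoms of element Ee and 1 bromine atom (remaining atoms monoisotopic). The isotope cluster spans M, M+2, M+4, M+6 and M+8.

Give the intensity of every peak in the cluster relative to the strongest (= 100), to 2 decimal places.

45.44 : 100.00 : 77.11 : 25.33 : 3.03

Element Ee pattern (n=3): 0.35730642 : 0.43867722 : 0.1795263 : 0.02449006
Bromine pattern (n=1): 0.5069 : 0.4931
Convolve the two distributions (both contribute in 2-u steps):
  M: 0.35730642×0.5069 = 0.181119
  M+2: 0.35730642×0.4931 + 0.43867722×0.5069 = 0.398553
  M+4: 0.43867722×0.4931 + 0.1795263×0.5069 = 0.307314
  M+6: 0.1795263×0.4931 + 0.02449006×0.5069 = 0.100938
  M+8: 0.02449006×0.4931 = 0.012076
Scale to base peak (0.398553) = 100: 45.44 : 100.00 : 77.11 : 25.33 : 3.03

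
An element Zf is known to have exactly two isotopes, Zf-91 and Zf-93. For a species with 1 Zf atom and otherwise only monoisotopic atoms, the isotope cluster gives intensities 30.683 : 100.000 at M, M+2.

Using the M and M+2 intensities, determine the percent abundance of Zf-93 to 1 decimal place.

76.5%

If p is the fraction of Zf that is Zf-91, then I(M+2)/I(M) = [C(1,1)·p^0·(1−p)] / p^1 = 1·(1−p)/p = 100.000/30.683 = 3.2591
(1−p)/p = 3.2591/1 = 3.2591  ⇒  p = 1/(1 + 3.2591) = 0.2348
Zf-91: 23.5%, Zf-93: 76.5%.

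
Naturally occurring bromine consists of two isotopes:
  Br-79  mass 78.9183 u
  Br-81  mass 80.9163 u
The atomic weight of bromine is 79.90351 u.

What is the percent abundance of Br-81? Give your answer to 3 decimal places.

49.310%

Let x be the fractional abundance of Br-79; then Br-81 has abundance 1 − x.
78.9183·x + 80.9163·(1 − x) = 79.90351
(78.9183 − 80.9163)·x = 79.90351 − 80.9163
x = -1.01279 / -1.9980 = 0.50690 → 50.690% Br-79, 49.310% Br-81.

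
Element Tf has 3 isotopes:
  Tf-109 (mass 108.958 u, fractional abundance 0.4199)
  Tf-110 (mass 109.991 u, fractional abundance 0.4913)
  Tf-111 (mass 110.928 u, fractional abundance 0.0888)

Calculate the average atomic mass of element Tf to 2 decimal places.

Weight each isotope mass by its fractional abundance: 0.4199 × 108.958 + 0.4913 × 109.991 + 0.0888 × 110.928
= 45.7515 + 54.0386 + 9.8504 = 109.6405 u

109.64 u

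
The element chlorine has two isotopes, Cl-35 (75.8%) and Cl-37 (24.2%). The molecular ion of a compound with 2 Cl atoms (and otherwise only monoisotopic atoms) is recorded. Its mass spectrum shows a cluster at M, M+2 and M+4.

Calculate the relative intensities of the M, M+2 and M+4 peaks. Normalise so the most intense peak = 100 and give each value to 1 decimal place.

100.0 : 63.9 : 10.2

Each Cl atom is independently Cl-35 (p = 0.758) or Cl-37 (q = 0.242); the cluster is the binomial expansion (p + q)^2.
P(M) = 0.758^2 = 0.574564
P(M+2) = 2 × 0.758^1 × 0.242^1 = 0.366872
P(M+4) = 0.242^2 = 0.058564
The M peak is largest (0.574564); scaling to 100 gives 100.0 : 63.9 : 10.2.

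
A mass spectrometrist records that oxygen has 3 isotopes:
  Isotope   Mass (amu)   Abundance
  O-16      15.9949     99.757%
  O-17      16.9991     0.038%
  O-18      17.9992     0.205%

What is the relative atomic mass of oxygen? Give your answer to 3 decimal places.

15.999 amu

Ar = Σ fᵢ·mᵢ = 0.99757 × 15.9949 + 0.00038 × 16.9991 + 0.00205 × 17.9992
= 15.95603 + 0.00646 + 0.03690 = 15.99939 amu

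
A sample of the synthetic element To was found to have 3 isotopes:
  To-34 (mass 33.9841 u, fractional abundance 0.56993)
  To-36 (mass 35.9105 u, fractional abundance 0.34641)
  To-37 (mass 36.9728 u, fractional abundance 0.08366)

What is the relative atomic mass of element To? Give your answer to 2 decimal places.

The abundance-weighted mean is 0.56993 × 33.9841 + 0.34641 × 35.9105 + 0.08366 × 36.9728
= 19.36856 + 12.43976 + 3.09314 = 34.90146 u

34.90 u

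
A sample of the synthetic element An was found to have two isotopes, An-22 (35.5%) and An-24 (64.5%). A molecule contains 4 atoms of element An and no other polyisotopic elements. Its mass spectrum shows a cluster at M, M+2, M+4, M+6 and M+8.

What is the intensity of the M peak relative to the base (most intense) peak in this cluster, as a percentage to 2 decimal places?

4.17%

(0.355 + 0.645)^4 gives M 0.0159, M+2 0.1154, M+4 0.3146, M+6 0.3810, M+8 0.1731; the largest is M+6.
P(M+6) = C(4,3) × 0.355^1 × 0.645^3 = 4 × 0.3550 × 0.26833613 = 0.381037 (base)
P(M) = C(4,0) × 0.355^4 × 0.645^0 = 1 × 0.0158823 × 1.0000 = 0.015882
Relative intensity = 0.015882 / 0.381037 × 100 = 4.17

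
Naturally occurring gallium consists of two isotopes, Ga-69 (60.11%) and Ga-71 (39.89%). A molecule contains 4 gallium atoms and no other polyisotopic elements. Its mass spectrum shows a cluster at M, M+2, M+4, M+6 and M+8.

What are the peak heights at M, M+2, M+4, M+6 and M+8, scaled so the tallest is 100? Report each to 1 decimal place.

37.7 : 100.0 : 99.5 : 44.0 : 7.3

The 4 Ga atoms are independent, so intensities follow the terms of (0.6011 + 0.3989)^4.
P(M) = 0.6011^4 = 0.130553
P(M+2) = 4 × 0.6011^3 × 0.3989^1 = 0.346549
P(M+4) = 6 × 0.6011^2 × 0.3989^2 = 0.344963
P(M+6) = 4 × 0.6011^1 × 0.3989^3 = 0.152616
P(M+8) = 0.3989^4 = 0.025320
The M+2 peak is largest (0.346549); scaling to 100 gives 37.7 : 100.0 : 99.5 : 44.0 : 7.3.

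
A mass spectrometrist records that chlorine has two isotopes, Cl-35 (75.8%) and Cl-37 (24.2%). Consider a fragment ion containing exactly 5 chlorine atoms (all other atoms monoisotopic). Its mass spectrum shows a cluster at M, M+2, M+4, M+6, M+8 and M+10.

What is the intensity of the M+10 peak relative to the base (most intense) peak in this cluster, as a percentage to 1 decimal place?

Binomial terms of (0.758 + 0.242)^5: M 0.2502, M+2 0.3994, M+4 0.2551, M+6 0.0814, M+8 0.0130, M+10 0.0008 → M+2 is the base peak.
P(M+2) = C(5,1) × 0.758^4 × 0.242^1 = 5 × 0.33012379 × 0.2420 = 0.399450 (base)
P(M+10) = C(5,5) × 0.758^0 × 0.242^5 = 1 × 1.0000 × 0.00083 = 0.000830
Relative intensity = 0.000830 / 0.399450 × 100 = 0.2

0.2%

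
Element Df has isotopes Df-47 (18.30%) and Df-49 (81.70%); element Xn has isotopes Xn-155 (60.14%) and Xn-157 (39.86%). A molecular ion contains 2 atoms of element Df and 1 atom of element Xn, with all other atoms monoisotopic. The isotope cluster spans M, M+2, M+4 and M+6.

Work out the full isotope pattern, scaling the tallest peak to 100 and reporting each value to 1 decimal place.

Element Df pattern (n=2): 0.033489 : 0.299022 : 0.667489
Element Xn pattern (n=1): 0.6014 : 0.3986
Convolve the two distributions (both contribute in 2-u steps):
  M: 0.033489×0.6014 = 0.020140
  M+2: 0.033489×0.3986 + 0.299022×0.6014 = 0.193181
  M+4: 0.299022×0.3986 + 0.667489×0.6014 = 0.520618
  M+6: 0.667489×0.3986 = 0.266061
Scale to base peak (0.520618) = 100: 3.9 : 37.1 : 100.0 : 51.1

3.9 : 37.1 : 100.0 : 51.1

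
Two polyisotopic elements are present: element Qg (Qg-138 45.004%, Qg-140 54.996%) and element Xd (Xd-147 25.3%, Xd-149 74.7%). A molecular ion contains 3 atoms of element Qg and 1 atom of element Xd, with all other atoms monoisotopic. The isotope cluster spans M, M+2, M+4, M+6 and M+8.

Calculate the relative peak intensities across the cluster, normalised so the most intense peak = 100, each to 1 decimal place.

Element Qg pattern (n=3): 0.0911493 : 0.3341601 : 0.4083519 : 0.1663387
Element Xd pattern (n=1): 0.2530 : 0.7470
Convolve the two distributions (both contribute in 2-u steps):
  M: 0.0911493×0.2530 = 0.023061
  M+2: 0.0911493×0.7470 + 0.3341601×0.2530 = 0.152631
  M+4: 0.3341601×0.7470 + 0.4083519×0.2530 = 0.352931
  M+6: 0.4083519×0.7470 + 0.1663387×0.2530 = 0.347123
  M+8: 0.1663387×0.7470 = 0.124255
Scale to base peak (0.352931) = 100: 6.5 : 43.2 : 100.0 : 98.4 : 35.2

6.5 : 43.2 : 100.0 : 98.4 : 35.2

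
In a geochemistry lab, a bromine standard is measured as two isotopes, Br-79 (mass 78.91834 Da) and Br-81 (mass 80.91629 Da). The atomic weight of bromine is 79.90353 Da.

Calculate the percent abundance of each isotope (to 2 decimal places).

Let x be the fractional abundance of Br-79; then Br-81 has abundance 1 − x.
78.91834·x + 80.91629·(1 − x) = 79.90353
(78.91834 − 80.91629)·x = 79.90353 − 80.91629
x = -1.01276 / -1.99795 = 0.50690 → 50.69% Br-79, 49.31% Br-81.

Br-79: 50.69%, Br-81: 49.31%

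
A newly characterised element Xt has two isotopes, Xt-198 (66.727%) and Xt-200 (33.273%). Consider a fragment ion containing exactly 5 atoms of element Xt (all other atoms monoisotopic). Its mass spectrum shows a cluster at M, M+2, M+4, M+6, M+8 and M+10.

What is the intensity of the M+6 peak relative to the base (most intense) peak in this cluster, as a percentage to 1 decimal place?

49.7%

(0.66727 + 0.33273)^5 gives M 0.1323, M+2 0.3298, M+4 0.3289, M+6 0.1640, M+8 0.0409, M+10 0.0041; the largest is M+2.
P(M+2) = C(5,1) × 0.66727^4 × 0.33273^1 = 5 × 0.1982469 × 0.33273 = 0.329813 (base)
P(M+6) = C(5,3) × 0.66727^2 × 0.33273^3 = 10 × 0.44524925 × 0.03683629 = 0.164013
Relative intensity = 0.164013 / 0.329813 × 100 = 49.7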